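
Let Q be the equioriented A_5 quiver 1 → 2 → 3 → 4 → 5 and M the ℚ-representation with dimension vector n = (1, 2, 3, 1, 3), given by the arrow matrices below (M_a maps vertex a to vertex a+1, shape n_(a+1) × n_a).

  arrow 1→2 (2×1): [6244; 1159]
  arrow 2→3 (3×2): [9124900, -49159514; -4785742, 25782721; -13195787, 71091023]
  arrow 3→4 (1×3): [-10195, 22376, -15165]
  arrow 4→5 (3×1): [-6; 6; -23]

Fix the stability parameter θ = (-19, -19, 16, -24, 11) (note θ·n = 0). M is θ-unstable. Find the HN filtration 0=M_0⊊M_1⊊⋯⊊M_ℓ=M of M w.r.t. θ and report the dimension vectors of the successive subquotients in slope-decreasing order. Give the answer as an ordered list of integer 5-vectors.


Barcode: M ≅ I[1,5], I[2,3], I[3,3], I[5,5]^2. HN layers by μ_θ (4 steps, strictly decreasing):
  μ^(1)=16; μ^(2)=11; μ^(3)=-4; μ^(4)=-19

((0, 0, 2, 0, 0); (0, 0, 0, 0, 3); (0, 0, 1, 1, 0); (1, 2, 0, 0, 0))


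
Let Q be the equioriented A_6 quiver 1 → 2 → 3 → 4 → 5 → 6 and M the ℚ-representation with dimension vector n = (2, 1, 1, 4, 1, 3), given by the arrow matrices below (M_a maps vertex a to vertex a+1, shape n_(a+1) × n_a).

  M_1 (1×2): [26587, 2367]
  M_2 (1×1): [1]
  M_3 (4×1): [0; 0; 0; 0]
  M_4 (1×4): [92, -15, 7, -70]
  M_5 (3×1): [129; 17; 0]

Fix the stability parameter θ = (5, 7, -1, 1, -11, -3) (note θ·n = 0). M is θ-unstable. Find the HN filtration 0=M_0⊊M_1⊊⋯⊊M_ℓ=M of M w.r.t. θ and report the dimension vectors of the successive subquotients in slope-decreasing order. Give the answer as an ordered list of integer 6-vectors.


Via rank(M_{q-1}∘⋯∘M_p): M ≅ I[1,1], I[1,3], I[4,4]^3, I[4,6], I[6,6]^2.
μ_θ-semistable layers: μ^(1)=5; μ^(2)=11/3; μ^(3)=1; μ^(4)=-3; μ^(5)=-5

((1, 0, 0, 0, 0, 0); (1, 1, 1, 0, 0, 0); (0, 0, 0, 3, 0, 0); (0, 0, 0, 0, 0, 3); (0, 0, 0, 1, 1, 0))


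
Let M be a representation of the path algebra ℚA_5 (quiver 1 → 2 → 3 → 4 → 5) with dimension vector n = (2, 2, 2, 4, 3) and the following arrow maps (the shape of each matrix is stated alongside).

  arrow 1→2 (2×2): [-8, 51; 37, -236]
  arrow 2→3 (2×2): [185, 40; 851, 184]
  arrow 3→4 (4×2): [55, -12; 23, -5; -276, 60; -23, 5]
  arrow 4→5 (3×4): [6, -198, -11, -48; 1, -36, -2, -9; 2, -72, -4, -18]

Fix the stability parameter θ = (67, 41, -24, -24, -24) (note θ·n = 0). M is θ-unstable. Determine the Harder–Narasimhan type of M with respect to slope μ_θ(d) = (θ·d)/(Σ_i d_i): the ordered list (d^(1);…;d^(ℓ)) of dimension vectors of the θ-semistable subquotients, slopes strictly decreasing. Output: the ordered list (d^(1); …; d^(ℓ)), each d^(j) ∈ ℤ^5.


Via rank(M_{q-1}∘⋯∘M_p): M ≅ I[1,2], I[1,5], I[3,4], I[4,4], I[4,5], I[5,5].
μ_θ-semistable layers: μ^(1)=54; μ^(2)=36/5; μ^(3)=-24

((1, 1, 0, 0, 0); (1, 1, 1, 1, 1); (0, 0, 1, 3, 2))


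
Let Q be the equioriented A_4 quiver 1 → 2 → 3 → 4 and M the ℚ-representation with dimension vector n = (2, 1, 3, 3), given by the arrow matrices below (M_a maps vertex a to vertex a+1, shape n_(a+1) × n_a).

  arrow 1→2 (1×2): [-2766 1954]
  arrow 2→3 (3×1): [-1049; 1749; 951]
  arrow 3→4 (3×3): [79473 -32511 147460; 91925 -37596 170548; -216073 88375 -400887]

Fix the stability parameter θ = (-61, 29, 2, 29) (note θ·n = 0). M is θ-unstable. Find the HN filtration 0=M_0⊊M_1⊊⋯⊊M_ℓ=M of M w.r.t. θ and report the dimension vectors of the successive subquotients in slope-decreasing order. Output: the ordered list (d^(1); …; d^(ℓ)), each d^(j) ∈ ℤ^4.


Interval decomposition of M: I[1,1], I[1,4], I[3,4]^2.
HN type (ℓ=4): μ^(1)=29; μ^(2)=31/2; μ^(3)=2; μ^(4)=-61

((0, 0, 0, 3); (0, 1, 1, 0); (0, 0, 2, 0); (2, 0, 0, 0))


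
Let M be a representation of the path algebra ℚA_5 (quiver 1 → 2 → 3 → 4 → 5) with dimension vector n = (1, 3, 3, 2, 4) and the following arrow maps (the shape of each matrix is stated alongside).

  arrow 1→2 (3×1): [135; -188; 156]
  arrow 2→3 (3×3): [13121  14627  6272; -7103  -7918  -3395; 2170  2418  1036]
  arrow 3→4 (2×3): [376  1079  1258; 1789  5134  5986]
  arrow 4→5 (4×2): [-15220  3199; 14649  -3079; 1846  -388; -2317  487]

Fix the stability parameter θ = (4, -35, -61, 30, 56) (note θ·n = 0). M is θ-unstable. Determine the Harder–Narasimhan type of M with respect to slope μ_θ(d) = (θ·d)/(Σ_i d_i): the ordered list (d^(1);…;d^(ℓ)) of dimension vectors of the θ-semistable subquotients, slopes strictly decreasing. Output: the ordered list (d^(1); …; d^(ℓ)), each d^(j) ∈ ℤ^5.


Via rank(M_{q-1}∘⋯∘M_p): M ≅ I[1,5], I[2,2], I[2,5], I[3,3], I[5,5]^2.
μ_θ-semistable layers: μ^(1)=56; μ^(2)=30; μ^(3)=-92/3; μ^(4)=-35; μ^(5)=-48; μ^(6)=-61

((0, 0, 0, 0, 4); (0, 0, 0, 2, 0); (1, 1, 1, 0, 0); (0, 1, 0, 0, 0); (0, 1, 1, 0, 0); (0, 0, 1, 0, 0))


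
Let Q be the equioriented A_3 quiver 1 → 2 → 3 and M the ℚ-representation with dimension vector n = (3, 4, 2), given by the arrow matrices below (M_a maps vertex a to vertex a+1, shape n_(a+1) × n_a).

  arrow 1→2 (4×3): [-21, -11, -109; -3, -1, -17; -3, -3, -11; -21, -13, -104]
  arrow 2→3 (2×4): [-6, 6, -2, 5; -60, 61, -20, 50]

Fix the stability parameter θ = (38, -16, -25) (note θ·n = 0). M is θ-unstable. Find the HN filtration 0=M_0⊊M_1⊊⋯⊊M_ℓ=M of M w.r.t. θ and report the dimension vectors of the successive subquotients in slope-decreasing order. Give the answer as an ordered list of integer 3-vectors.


Via rank(M_{q-1}∘⋯∘M_p): M ≅ I[1,2], I[1,3]^2, I[2,2].
μ_θ-semistable layers: μ^(1)=11; μ^(2)=-1; μ^(3)=-16

((1, 1, 0); (2, 2, 2); (0, 1, 0))


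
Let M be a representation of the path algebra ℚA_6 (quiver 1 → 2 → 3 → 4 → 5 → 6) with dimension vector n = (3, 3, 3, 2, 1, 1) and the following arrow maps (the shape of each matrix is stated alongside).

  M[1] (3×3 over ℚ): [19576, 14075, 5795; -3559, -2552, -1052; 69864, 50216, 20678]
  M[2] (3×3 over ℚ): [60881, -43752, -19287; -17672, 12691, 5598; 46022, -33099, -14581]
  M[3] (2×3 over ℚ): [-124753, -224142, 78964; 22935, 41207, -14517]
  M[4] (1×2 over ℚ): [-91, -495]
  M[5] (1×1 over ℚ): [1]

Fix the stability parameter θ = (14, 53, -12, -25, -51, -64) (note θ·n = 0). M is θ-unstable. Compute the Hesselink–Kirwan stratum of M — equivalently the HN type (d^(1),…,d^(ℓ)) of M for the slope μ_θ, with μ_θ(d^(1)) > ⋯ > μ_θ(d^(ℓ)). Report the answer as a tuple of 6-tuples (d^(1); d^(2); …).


Barcode: M ≅ I[1,3], I[1,4], I[1,6]. HN layers by μ_θ (4 steps, strictly decreasing):
  μ^(1)=41/2; μ^(2)=14; μ^(3)=15/2; μ^(4)=-85/6

((0, 1, 1, 0, 0, 0); (1, 0, 0, 0, 0, 0); (1, 1, 1, 1, 0, 0); (1, 1, 1, 1, 1, 1))


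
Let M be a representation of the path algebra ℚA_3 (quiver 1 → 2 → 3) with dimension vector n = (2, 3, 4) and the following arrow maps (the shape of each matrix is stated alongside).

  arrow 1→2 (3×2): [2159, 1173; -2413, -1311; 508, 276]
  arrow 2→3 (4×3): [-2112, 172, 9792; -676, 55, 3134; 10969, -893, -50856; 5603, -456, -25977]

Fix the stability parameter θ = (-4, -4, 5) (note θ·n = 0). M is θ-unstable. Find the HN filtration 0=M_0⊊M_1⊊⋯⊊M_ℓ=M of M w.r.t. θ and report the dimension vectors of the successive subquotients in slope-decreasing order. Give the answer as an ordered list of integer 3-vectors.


Interval decomposition of M: I[1,1], I[1,3], I[2,3]^2, I[3,3].
HN type (ℓ=2): μ^(1)=5; μ^(2)=-4

((0, 0, 4); (2, 3, 0))


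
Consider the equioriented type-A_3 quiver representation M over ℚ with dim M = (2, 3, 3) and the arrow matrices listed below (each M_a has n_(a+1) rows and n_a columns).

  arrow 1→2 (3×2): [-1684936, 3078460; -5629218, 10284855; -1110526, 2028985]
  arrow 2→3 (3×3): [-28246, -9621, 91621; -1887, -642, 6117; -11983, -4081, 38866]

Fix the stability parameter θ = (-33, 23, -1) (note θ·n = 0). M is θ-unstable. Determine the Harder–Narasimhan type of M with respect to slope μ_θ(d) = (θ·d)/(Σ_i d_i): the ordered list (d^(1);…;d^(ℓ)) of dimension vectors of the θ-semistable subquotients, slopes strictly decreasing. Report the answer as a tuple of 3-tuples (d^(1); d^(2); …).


Interval decomposition of M: I[1,1], I[1,3], I[2,2], I[2,3], I[3,3].
HN type (ℓ=4): μ^(1)=23; μ^(2)=11; μ^(3)=-1; μ^(4)=-33

((0, 1, 0); (0, 2, 2); (0, 0, 1); (2, 0, 0))


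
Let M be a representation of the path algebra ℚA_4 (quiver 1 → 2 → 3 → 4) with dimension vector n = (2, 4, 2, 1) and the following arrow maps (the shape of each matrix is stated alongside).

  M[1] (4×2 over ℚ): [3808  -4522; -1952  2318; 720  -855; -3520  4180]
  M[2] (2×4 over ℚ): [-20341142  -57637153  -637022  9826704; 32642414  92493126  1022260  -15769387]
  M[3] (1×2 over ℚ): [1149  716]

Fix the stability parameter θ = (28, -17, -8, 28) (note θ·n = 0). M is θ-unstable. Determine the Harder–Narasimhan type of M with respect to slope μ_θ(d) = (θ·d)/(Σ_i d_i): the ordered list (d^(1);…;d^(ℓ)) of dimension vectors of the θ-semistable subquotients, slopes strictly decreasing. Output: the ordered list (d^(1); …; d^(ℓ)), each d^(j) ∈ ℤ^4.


Barcode: M ≅ I[1,1], I[1,2], I[2,2], I[2,3], I[2,4]. HN layers by μ_θ (4 steps, strictly decreasing):
  μ^(1)=28; μ^(2)=11/2; μ^(3)=-8; μ^(4)=-17

((1, 0, 0, 1); (1, 1, 0, 0); (0, 0, 2, 0); (0, 3, 0, 0))


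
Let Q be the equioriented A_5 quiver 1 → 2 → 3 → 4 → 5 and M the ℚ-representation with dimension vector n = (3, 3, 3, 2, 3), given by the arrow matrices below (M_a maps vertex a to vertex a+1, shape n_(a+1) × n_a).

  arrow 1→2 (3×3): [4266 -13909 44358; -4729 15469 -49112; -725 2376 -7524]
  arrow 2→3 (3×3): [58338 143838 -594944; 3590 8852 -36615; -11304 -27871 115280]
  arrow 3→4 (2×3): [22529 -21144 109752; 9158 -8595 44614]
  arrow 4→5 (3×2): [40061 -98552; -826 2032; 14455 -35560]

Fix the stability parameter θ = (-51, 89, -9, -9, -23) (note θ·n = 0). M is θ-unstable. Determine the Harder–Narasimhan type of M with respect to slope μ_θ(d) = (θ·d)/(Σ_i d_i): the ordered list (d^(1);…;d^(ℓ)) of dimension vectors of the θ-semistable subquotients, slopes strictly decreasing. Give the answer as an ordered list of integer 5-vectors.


Interval decomposition of M: I[1,3], I[1,4], I[1,5], I[5,5]^2.
HN type (ℓ=5): μ^(1)=40; μ^(2)=71/3; μ^(3)=12; μ^(4)=-23; μ^(5)=-51

((0, 1, 1, 0, 0); (0, 1, 1, 1, 0); (0, 1, 1, 1, 1); (0, 0, 0, 0, 2); (3, 0, 0, 0, 0))


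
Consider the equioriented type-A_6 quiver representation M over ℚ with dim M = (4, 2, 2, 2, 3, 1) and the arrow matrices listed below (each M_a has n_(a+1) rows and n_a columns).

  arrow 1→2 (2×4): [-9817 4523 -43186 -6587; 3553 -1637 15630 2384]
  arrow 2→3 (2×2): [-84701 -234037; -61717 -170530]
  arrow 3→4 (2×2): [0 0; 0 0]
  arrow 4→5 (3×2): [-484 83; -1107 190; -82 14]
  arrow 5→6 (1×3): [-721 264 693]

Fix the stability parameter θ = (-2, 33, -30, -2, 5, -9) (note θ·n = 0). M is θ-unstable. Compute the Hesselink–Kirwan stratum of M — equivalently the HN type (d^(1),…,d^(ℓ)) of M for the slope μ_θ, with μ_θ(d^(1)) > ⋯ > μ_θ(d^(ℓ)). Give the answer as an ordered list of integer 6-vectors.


Interval decomposition of M: I[1,1]^2, I[1,3]^2, I[4,5], I[4,6], I[5,5].
HN type (ℓ=3): μ^(1)=5; μ^(2)=3/2; μ^(3)=-2

((0, 0, 0, 0, 2, 0); (0, 2, 2, 0, 0, 0); (4, 0, 0, 2, 1, 1))


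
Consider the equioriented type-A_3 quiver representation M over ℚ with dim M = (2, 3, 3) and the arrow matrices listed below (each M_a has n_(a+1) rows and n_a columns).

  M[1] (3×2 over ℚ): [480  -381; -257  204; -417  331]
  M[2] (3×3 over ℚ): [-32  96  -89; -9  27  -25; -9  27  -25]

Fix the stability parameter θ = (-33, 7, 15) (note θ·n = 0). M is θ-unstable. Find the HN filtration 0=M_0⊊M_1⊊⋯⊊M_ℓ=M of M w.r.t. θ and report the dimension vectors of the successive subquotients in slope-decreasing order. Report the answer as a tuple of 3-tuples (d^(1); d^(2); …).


Interval decomposition of M: I[1,2], I[1,3], I[2,3], I[3,3].
HN type (ℓ=3): μ^(1)=15; μ^(2)=7; μ^(3)=-33

((0, 0, 3); (0, 3, 0); (2, 0, 0))


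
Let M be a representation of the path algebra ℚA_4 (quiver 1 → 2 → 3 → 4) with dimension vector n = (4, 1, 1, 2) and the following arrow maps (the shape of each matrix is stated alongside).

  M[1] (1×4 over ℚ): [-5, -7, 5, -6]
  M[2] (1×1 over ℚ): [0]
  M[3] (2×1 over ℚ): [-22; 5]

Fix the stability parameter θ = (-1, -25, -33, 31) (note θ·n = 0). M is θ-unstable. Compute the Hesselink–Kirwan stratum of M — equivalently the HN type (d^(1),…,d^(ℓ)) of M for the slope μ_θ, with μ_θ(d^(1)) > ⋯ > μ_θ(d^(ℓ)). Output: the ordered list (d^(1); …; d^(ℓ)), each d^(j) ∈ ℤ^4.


Barcode: M ≅ I[1,1]^3, I[1,2], I[3,4], I[4,4]. HN layers by μ_θ (4 steps, strictly decreasing):
  μ^(1)=31; μ^(2)=-1; μ^(3)=-13; μ^(4)=-33

((0, 0, 0, 2); (3, 0, 0, 0); (1, 1, 0, 0); (0, 0, 1, 0))


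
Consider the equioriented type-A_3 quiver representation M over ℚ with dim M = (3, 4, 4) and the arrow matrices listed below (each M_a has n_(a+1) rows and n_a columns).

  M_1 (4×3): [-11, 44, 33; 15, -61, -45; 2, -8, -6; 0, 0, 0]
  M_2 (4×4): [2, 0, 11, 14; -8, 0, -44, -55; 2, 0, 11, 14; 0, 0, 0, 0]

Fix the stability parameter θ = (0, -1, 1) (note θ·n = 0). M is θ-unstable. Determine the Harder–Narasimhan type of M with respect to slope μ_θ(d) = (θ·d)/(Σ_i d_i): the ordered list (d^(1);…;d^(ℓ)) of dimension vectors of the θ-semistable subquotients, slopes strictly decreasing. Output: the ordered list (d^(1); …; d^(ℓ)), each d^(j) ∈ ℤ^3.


Via rank(M_{q-1}∘⋯∘M_p): M ≅ I[1,1], I[1,2]^2, I[2,3]^2, I[3,3]^2.
μ_θ-semistable layers: μ^(1)=1; μ^(2)=0; μ^(3)=-1/2; μ^(4)=-1

((0, 0, 4); (1, 0, 0); (2, 2, 0); (0, 2, 0))


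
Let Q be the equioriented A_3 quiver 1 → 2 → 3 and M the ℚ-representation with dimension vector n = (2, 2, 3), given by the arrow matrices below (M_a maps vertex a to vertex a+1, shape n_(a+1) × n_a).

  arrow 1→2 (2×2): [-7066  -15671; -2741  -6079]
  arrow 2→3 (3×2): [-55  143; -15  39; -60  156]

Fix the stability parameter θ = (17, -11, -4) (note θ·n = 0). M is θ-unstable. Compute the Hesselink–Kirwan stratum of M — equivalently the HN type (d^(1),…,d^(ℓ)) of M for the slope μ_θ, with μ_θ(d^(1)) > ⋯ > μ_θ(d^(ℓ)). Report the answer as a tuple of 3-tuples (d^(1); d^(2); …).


Interval decomposition of M: I[1,2], I[1,3], I[3,3]^2.
HN type (ℓ=3): μ^(1)=3; μ^(2)=2/3; μ^(3)=-4

((1, 1, 0); (1, 1, 1); (0, 0, 2))


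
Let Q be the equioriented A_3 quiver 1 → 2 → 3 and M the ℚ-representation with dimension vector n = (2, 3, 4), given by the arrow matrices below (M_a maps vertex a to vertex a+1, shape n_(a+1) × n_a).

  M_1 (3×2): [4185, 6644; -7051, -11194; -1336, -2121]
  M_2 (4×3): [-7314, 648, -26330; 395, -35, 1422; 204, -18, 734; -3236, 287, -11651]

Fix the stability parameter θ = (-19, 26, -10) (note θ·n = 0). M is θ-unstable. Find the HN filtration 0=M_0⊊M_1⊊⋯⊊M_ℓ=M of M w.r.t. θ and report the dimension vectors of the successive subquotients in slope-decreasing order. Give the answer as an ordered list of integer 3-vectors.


Barcode: M ≅ I[1,2], I[1,3], I[2,3], I[3,3]^2. HN layers by μ_θ (4 steps, strictly decreasing):
  μ^(1)=26; μ^(2)=8; μ^(3)=-10; μ^(4)=-19

((0, 1, 0); (0, 2, 2); (0, 0, 2); (2, 0, 0))


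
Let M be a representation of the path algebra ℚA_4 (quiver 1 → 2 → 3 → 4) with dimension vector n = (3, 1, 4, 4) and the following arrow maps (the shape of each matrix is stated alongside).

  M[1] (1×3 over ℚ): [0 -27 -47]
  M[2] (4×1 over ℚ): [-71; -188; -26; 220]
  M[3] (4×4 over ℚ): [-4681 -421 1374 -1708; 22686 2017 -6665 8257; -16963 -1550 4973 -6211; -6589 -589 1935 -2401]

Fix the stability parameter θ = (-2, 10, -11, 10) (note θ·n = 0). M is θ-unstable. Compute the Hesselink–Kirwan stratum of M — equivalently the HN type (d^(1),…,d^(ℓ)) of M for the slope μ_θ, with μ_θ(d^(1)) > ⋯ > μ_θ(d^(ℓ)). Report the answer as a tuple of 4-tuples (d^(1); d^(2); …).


Via rank(M_{q-1}∘⋯∘M_p): M ≅ I[1,1]^2, I[1,4], I[3,3], I[3,4]^2, I[4,4].
μ_θ-semistable layers: μ^(1)=10; μ^(2)=-1/2; μ^(3)=-2; μ^(4)=-11

((0, 0, 0, 4); (0, 1, 1, 0); (3, 0, 0, 0); (0, 0, 3, 0))


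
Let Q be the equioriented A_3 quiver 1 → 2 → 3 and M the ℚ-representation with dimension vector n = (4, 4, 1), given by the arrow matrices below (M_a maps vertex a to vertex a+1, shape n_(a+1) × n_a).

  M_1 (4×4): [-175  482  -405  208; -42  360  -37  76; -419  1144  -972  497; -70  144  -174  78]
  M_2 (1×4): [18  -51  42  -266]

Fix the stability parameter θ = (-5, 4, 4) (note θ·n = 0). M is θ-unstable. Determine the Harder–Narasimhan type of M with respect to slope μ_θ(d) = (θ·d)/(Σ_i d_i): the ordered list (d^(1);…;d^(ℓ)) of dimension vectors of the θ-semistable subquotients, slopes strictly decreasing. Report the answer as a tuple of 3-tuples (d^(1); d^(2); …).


Barcode: M ≅ I[1,1], I[1,2]^2, I[1,3], I[2,2]. HN layers by μ_θ (2 steps, strictly decreasing):
  μ^(1)=4; μ^(2)=-5

((0, 4, 1); (4, 0, 0))


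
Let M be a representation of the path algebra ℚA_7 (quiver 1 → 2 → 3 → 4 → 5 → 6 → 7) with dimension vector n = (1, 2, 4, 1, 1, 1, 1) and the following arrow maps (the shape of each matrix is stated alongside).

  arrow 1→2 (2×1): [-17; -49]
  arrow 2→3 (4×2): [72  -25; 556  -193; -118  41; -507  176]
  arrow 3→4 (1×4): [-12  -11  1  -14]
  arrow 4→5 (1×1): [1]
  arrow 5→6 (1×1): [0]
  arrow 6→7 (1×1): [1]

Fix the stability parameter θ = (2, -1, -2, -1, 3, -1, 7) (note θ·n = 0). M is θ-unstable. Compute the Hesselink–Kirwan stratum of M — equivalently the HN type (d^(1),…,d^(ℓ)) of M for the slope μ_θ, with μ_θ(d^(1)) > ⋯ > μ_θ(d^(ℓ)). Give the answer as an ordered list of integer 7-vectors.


Barcode: M ≅ I[1,3], I[2,3], I[3,3], I[3,5], I[6,7]. HN layers by μ_θ (6 steps, strictly decreasing):
  μ^(1)=7; μ^(2)=3; μ^(3)=-1/3; μ^(4)=-1; μ^(5)=-3/2; μ^(6)=-2

((0, 0, 0, 0, 0, 0, 1); (0, 0, 0, 0, 1, 0, 0); (1, 1, 1, 0, 0, 0, 0); (0, 0, 0, 1, 0, 1, 0); (0, 1, 1, 0, 0, 0, 0); (0, 0, 2, 0, 0, 0, 0))


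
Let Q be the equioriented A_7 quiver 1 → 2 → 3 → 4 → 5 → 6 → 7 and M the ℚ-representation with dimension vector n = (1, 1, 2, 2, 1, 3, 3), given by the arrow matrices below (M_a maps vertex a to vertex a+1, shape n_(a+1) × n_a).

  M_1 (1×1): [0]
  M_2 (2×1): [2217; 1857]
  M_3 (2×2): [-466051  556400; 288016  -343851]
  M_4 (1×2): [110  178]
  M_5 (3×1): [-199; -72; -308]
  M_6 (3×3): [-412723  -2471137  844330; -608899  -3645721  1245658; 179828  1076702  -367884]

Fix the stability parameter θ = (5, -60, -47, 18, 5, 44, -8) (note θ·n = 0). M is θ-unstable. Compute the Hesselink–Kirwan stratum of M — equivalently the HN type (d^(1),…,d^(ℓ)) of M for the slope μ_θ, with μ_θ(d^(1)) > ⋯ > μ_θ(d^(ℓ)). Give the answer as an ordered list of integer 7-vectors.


Via rank(M_{q-1}∘⋯∘M_p): M ≅ I[1,1], I[2,4], I[3,7], I[6,6], I[6,7], I[7,7].
μ_θ-semistable layers: μ^(1)=44; μ^(2)=18; μ^(3)=23/2; μ^(4)=5; μ^(5)=-8; μ^(6)=-47; μ^(7)=-60

((0, 0, 0, 0, 0, 1, 0); (0, 0, 0, 1, 0, 2, 2); (0, 0, 0, 1, 1, 0, 0); (1, 0, 0, 0, 0, 0, 0); (0, 0, 0, 0, 0, 0, 1); (0, 0, 2, 0, 0, 0, 0); (0, 1, 0, 0, 0, 0, 0))


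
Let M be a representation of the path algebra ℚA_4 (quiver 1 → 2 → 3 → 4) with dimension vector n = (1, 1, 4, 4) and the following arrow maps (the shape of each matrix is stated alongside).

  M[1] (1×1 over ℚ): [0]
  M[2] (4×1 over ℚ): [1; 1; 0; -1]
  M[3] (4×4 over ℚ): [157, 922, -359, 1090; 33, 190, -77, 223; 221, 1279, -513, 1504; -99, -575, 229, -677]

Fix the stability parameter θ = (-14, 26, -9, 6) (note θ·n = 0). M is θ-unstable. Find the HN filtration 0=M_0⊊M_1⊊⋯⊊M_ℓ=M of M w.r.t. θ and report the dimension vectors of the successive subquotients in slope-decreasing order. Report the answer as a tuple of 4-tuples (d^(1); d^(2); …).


Interval decomposition of M: I[1,1], I[2,4], I[3,3], I[3,4]^2, I[4,4].
HN type (ℓ=4): μ^(1)=23/3; μ^(2)=6; μ^(3)=-9; μ^(4)=-14

((0, 1, 1, 1); (0, 0, 0, 3); (0, 0, 3, 0); (1, 0, 0, 0))


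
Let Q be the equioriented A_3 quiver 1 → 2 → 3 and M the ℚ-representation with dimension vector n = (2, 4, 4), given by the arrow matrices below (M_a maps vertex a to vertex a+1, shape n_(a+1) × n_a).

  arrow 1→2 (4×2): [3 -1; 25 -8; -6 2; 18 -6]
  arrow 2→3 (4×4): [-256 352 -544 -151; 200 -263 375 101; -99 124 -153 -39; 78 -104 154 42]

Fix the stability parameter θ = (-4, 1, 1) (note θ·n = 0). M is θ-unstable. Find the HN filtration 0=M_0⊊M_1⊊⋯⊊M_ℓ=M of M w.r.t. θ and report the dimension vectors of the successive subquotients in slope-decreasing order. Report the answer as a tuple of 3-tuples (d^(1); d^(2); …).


Barcode: M ≅ I[1,3]^2, I[2,2], I[2,3], I[3,3]. HN layers by μ_θ (2 steps, strictly decreasing):
  μ^(1)=1; μ^(2)=-4

((0, 4, 4); (2, 0, 0))


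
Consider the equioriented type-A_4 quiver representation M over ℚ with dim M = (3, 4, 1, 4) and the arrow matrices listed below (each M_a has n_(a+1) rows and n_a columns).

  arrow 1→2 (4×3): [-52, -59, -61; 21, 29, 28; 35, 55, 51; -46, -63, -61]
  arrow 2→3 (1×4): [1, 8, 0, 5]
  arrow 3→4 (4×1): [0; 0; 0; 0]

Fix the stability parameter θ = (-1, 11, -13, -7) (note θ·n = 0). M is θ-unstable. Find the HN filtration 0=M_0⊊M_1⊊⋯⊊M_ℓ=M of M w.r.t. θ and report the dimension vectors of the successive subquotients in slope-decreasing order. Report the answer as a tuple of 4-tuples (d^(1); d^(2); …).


Interval decomposition of M: I[1,2]^2, I[1,3], I[2,2], I[4,4]^4.
HN type (ℓ=3): μ^(1)=11; μ^(2)=-1; μ^(3)=-7

((0, 3, 0, 0); (3, 1, 1, 0); (0, 0, 0, 4))


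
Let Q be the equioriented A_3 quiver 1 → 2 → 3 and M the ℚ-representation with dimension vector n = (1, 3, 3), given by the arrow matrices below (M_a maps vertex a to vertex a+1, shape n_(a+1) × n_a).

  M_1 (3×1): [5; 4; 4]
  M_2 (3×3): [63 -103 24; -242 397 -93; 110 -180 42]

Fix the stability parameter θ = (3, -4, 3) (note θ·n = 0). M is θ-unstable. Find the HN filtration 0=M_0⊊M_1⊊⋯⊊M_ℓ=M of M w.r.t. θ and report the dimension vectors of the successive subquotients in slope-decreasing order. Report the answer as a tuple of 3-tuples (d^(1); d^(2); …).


Barcode: M ≅ I[1,3], I[2,2], I[2,3], I[3,3]. HN layers by μ_θ (3 steps, strictly decreasing):
  μ^(1)=3; μ^(2)=-1/2; μ^(3)=-4

((0, 0, 3); (1, 1, 0); (0, 2, 0))


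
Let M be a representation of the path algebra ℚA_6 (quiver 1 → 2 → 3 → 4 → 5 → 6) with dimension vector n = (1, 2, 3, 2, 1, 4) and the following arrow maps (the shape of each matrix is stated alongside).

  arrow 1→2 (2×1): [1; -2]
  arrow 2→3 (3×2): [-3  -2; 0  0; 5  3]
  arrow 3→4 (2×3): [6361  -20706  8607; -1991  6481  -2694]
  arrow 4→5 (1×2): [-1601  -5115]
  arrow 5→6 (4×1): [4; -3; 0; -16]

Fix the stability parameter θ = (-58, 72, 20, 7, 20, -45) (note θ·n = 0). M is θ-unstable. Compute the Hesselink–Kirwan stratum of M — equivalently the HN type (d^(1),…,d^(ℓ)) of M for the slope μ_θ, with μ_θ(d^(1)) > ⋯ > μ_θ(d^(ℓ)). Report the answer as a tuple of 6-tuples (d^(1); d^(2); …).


Via rank(M_{q-1}∘⋯∘M_p): M ≅ I[1,6], I[2,4], I[3,3], I[6,6]^3.
μ_θ-semistable layers: μ^(1)=33; μ^(2)=20; μ^(3)=74/5; μ^(4)=-45; μ^(5)=-58

((0, 1, 1, 1, 0, 0); (0, 0, 1, 0, 0, 0); (0, 1, 1, 1, 1, 1); (0, 0, 0, 0, 0, 3); (1, 0, 0, 0, 0, 0))


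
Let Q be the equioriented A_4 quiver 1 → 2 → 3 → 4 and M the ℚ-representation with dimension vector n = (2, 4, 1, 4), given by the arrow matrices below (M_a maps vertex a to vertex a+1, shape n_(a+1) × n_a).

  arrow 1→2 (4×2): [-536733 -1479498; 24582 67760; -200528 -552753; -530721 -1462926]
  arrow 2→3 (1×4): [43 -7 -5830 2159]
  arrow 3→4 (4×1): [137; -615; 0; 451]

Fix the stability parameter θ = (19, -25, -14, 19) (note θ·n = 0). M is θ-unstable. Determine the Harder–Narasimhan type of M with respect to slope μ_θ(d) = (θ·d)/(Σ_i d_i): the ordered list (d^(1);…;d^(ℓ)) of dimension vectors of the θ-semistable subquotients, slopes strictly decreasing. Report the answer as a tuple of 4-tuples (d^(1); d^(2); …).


Barcode: M ≅ I[1,2], I[1,4], I[2,2]^2, I[4,4]^3. HN layers by μ_θ (4 steps, strictly decreasing):
  μ^(1)=19; μ^(2)=-3; μ^(3)=-20/3; μ^(4)=-25

((0, 0, 0, 4); (1, 1, 0, 0); (1, 1, 1, 0); (0, 2, 0, 0))


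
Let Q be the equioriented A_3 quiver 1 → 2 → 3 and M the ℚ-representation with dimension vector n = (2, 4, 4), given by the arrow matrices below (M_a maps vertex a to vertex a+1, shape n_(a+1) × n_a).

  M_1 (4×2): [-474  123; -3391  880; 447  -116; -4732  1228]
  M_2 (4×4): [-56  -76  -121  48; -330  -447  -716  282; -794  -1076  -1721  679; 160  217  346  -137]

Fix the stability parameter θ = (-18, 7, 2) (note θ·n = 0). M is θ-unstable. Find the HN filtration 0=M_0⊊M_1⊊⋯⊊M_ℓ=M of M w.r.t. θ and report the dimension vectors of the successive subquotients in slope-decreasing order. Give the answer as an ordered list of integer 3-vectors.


Barcode: M ≅ I[1,3]^2, I[2,2], I[2,3], I[3,3]. HN layers by μ_θ (4 steps, strictly decreasing):
  μ^(1)=7; μ^(2)=9/2; μ^(3)=2; μ^(4)=-18

((0, 1, 0); (0, 3, 3); (0, 0, 1); (2, 0, 0))


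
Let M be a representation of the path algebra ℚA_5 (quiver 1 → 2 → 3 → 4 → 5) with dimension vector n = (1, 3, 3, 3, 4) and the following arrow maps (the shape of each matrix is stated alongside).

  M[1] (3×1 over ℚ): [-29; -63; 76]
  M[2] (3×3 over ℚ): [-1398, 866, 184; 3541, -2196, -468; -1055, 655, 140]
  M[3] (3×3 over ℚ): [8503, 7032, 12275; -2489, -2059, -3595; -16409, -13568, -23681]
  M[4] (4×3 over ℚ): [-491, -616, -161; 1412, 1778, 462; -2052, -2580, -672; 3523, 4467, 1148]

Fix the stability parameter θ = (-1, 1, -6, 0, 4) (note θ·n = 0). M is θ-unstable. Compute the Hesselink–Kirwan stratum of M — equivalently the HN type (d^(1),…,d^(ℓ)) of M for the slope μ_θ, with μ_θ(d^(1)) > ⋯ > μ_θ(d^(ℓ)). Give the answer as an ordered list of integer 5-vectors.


Barcode: M ≅ I[1,5], I[2,2], I[2,4], I[3,5], I[5,5]^2. HN layers by μ_θ (6 steps, strictly decreasing):
  μ^(1)=4; μ^(2)=1; μ^(3)=0; μ^(4)=-2; μ^(5)=-5/2; μ^(6)=-6

((0, 0, 0, 0, 4); (0, 1, 0, 0, 0); (0, 0, 0, 3, 0); (1, 1, 1, 0, 0); (0, 1, 1, 0, 0); (0, 0, 1, 0, 0))


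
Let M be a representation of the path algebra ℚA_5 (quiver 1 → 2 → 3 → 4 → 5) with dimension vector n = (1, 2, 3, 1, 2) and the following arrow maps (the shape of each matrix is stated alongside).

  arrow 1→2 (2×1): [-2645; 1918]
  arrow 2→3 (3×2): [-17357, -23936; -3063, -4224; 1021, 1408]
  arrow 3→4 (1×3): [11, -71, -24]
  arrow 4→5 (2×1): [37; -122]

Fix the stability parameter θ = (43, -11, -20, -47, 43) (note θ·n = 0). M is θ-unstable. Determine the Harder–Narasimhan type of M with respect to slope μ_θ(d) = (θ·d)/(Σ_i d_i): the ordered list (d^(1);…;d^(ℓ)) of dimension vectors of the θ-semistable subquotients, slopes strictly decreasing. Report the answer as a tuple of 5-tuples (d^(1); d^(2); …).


Via rank(M_{q-1}∘⋯∘M_p): M ≅ I[1,5], I[2,2], I[3,3]^2, I[5,5].
μ_θ-semistable layers: μ^(1)=43; μ^(2)=-35/4; μ^(3)=-11; μ^(4)=-20

((0, 0, 0, 0, 2); (1, 1, 1, 1, 0); (0, 1, 0, 0, 0); (0, 0, 2, 0, 0))


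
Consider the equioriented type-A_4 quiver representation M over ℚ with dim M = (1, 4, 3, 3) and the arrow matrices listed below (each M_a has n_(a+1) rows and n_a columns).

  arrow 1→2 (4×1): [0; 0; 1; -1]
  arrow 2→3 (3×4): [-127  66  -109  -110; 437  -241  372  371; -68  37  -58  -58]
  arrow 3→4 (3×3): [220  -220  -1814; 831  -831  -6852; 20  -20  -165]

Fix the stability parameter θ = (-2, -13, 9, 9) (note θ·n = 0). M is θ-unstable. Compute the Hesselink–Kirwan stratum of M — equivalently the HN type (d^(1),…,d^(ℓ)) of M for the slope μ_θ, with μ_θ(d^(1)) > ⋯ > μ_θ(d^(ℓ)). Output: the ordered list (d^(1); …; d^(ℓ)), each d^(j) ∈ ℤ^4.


Via rank(M_{q-1}∘⋯∘M_p): M ≅ I[1,3], I[2,2], I[2,4]^2, I[4,4].
μ_θ-semistable layers: μ^(1)=9; μ^(2)=-15/2; μ^(3)=-13

((0, 0, 3, 3); (1, 1, 0, 0); (0, 3, 0, 0))


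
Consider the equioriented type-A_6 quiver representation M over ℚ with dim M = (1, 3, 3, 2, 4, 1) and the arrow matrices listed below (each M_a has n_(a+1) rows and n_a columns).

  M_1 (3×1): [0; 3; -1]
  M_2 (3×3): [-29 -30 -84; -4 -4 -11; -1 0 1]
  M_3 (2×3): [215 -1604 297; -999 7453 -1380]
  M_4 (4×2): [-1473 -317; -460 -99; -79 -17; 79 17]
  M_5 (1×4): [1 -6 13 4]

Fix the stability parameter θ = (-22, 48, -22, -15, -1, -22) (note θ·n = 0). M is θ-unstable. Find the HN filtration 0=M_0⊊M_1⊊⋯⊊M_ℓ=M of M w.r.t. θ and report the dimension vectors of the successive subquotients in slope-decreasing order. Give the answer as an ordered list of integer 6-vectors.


Interval decomposition of M: I[1,6], I[2,3], I[2,5], I[5,5]^2.
HN type (ℓ=5): μ^(1)=13; μ^(2)=5/2; μ^(3)=-1; μ^(4)=-12/5; μ^(5)=-22

((0, 1, 1, 0, 0, 0); (0, 1, 1, 1, 1, 0); (0, 0, 0, 0, 2, 0); (0, 1, 1, 1, 1, 1); (1, 0, 0, 0, 0, 0))


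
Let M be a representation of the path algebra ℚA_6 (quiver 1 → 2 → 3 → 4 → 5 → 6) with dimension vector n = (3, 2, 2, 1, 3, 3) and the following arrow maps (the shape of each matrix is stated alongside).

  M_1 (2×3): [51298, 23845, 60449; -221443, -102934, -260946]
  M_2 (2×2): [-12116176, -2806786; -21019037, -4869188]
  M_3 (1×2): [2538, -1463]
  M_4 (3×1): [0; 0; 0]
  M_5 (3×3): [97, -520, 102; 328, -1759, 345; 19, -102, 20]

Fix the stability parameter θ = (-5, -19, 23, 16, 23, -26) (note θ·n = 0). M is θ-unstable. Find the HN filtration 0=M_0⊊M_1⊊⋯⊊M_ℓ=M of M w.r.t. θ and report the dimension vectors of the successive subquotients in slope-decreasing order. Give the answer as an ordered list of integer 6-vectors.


Barcode: M ≅ I[1,1], I[1,3], I[1,4], I[5,5], I[5,6]^2, I[6,6]. HN layers by μ_θ (6 steps, strictly decreasing):
  μ^(1)=23; μ^(2)=39/2; μ^(3)=-3/2; μ^(4)=-5; μ^(5)=-12; μ^(6)=-26

((0, 0, 1, 0, 1, 0); (0, 0, 1, 1, 0, 0); (0, 0, 0, 0, 2, 2); (1, 0, 0, 0, 0, 0); (2, 2, 0, 0, 0, 0); (0, 0, 0, 0, 0, 1))


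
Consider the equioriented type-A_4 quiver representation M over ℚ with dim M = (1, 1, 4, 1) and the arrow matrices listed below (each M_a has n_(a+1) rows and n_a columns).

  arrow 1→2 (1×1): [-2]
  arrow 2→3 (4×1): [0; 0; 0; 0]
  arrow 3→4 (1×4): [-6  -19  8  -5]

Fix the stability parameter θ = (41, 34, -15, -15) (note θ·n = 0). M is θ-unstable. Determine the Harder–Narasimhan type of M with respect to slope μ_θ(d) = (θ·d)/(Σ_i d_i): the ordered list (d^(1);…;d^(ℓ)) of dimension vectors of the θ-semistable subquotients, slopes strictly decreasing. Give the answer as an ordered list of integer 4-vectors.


Interval decomposition of M: I[1,2], I[3,3]^3, I[3,4].
HN type (ℓ=2): μ^(1)=75/2; μ^(2)=-15

((1, 1, 0, 0); (0, 0, 4, 1))


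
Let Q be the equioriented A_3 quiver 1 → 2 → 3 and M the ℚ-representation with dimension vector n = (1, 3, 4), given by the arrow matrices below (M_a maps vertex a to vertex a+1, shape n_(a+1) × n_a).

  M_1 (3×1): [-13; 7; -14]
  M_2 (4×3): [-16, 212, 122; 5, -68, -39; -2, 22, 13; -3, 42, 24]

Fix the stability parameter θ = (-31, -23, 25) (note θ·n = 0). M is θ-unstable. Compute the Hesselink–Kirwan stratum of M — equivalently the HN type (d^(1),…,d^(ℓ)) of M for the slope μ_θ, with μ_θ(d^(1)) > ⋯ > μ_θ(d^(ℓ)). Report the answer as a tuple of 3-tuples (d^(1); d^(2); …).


Barcode: M ≅ I[1,3], I[2,2], I[2,3], I[3,3]^2. HN layers by μ_θ (3 steps, strictly decreasing):
  μ^(1)=25; μ^(2)=-23; μ^(3)=-31

((0, 0, 4); (0, 3, 0); (1, 0, 0))


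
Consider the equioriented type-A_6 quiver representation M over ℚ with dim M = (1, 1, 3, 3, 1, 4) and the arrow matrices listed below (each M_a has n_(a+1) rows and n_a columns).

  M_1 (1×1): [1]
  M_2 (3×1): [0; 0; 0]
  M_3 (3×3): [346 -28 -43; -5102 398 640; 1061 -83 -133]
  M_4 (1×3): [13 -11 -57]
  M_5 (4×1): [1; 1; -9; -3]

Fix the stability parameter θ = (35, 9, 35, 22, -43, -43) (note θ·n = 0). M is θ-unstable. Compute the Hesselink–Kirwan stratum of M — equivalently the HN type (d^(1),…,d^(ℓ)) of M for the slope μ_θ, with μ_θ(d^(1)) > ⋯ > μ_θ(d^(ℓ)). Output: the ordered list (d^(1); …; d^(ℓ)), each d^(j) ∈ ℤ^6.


Interval decomposition of M: I[1,2], I[3,3], I[3,4], I[3,6], I[4,4], I[6,6]^3.
HN type (ℓ=5): μ^(1)=35; μ^(2)=57/2; μ^(3)=22; μ^(4)=-29/4; μ^(5)=-43

((0, 0, 1, 0, 0, 0); (0, 0, 1, 1, 0, 0); (1, 1, 0, 1, 0, 0); (0, 0, 1, 1, 1, 1); (0, 0, 0, 0, 0, 3))


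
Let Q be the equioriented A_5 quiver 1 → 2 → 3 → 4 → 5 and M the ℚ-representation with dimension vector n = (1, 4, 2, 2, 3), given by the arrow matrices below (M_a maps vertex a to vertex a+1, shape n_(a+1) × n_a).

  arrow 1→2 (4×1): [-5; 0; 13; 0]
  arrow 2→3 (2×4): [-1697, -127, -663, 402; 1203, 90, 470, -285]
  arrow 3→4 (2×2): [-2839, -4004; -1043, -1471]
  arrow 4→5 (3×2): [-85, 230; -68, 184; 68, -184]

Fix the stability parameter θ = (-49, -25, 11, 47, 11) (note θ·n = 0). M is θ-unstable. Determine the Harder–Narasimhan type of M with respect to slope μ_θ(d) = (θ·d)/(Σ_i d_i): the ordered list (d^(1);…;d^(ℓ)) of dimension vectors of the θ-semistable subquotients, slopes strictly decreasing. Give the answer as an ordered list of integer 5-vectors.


Interval decomposition of M: I[1,4], I[2,2]^2, I[2,5], I[5,5]^2.
HN type (ℓ=5): μ^(1)=47; μ^(2)=29; μ^(3)=11; μ^(4)=-25; μ^(5)=-49

((0, 0, 0, 1, 0); (0, 0, 0, 1, 1); (0, 0, 2, 0, 2); (0, 4, 0, 0, 0); (1, 0, 0, 0, 0))


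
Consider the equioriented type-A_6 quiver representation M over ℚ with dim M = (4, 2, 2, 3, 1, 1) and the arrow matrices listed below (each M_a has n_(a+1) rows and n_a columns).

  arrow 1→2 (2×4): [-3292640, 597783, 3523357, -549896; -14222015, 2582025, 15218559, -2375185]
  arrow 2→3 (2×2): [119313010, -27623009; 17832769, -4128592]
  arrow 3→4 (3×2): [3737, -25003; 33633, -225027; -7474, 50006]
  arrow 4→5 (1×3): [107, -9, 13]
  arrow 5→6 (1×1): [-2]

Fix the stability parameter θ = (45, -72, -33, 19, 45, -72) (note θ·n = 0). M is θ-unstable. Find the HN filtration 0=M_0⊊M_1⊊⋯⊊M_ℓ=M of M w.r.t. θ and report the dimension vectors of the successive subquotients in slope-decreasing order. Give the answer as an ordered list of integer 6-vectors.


Via rank(M_{q-1}∘⋯∘M_p): M ≅ I[1,1]^2, I[1,3], I[1,4], I[4,4], I[4,6].
μ_θ-semistable layers: μ^(1)=45; μ^(2)=19; μ^(3)=-8/3; μ^(4)=-20

((2, 0, 0, 0, 0, 0); (0, 0, 0, 2, 0, 0); (0, 0, 0, 1, 1, 1); (2, 2, 2, 0, 0, 0))


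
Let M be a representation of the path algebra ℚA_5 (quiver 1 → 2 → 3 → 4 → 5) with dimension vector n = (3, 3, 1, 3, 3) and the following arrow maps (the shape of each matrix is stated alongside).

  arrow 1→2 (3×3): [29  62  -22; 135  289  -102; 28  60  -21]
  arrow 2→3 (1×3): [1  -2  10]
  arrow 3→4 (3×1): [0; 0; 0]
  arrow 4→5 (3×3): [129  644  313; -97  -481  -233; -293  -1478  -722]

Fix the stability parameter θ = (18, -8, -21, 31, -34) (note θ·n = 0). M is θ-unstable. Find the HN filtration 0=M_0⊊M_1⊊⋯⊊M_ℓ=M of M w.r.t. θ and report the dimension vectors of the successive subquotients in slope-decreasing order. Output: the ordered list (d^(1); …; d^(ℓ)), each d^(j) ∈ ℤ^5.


Via rank(M_{q-1}∘⋯∘M_p): M ≅ I[1,2]^2, I[1,3], I[4,5]^3.
μ_θ-semistable layers: μ^(1)=5; μ^(2)=-3/2; μ^(3)=-11/3

((2, 2, 0, 0, 0); (0, 0, 0, 3, 3); (1, 1, 1, 0, 0))


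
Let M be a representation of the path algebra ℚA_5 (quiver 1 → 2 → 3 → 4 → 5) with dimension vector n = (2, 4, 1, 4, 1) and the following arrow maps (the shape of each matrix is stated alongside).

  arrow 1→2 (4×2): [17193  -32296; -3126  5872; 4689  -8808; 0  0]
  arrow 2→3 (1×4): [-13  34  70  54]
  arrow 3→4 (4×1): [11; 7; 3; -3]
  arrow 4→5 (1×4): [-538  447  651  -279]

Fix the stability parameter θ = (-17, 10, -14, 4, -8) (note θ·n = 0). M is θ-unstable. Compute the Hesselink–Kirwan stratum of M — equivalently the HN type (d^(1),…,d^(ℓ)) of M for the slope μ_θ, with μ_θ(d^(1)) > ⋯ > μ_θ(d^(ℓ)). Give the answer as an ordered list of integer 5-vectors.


Via rank(M_{q-1}∘⋯∘M_p): M ≅ I[1,1], I[1,5], I[2,2]^3, I[4,4]^3.
μ_θ-semistable layers: μ^(1)=10; μ^(2)=4; μ^(3)=-2; μ^(4)=-17

((0, 3, 0, 0, 0); (0, 0, 0, 3, 0); (0, 1, 1, 1, 1); (2, 0, 0, 0, 0))


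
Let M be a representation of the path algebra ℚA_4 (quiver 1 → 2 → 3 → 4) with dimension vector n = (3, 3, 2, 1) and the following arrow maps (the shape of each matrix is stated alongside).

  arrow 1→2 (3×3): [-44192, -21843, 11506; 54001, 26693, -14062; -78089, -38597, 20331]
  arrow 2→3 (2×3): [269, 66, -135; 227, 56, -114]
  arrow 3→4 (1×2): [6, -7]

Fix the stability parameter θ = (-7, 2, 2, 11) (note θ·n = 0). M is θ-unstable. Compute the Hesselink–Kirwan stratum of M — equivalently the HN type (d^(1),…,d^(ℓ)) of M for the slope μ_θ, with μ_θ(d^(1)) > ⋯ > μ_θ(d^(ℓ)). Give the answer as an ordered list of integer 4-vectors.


Interval decomposition of M: I[1,2], I[1,3], I[1,4].
HN type (ℓ=3): μ^(1)=11; μ^(2)=2; μ^(3)=-7

((0, 0, 0, 1); (0, 3, 2, 0); (3, 0, 0, 0))


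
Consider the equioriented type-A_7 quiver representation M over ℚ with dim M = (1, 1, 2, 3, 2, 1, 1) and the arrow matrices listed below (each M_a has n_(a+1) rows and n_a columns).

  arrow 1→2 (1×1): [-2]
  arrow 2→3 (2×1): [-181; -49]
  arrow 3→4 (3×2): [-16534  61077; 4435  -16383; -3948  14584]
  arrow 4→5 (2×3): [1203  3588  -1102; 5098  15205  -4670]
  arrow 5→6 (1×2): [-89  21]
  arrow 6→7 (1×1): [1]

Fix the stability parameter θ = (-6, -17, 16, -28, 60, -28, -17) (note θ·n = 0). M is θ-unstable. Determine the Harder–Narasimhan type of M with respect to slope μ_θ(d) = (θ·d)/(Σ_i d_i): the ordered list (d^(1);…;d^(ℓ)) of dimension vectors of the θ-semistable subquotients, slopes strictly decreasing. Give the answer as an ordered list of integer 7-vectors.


Interval decomposition of M: I[1,7], I[3,5], I[4,4].
HN type (ℓ=5): μ^(1)=60; μ^(2)=5; μ^(3)=-6; μ^(4)=-23/2; μ^(5)=-28

((0, 0, 0, 0, 1, 0, 0); (0, 0, 0, 0, 1, 1, 1); (0, 0, 2, 2, 0, 0, 0); (1, 1, 0, 0, 0, 0, 0); (0, 0, 0, 1, 0, 0, 0))


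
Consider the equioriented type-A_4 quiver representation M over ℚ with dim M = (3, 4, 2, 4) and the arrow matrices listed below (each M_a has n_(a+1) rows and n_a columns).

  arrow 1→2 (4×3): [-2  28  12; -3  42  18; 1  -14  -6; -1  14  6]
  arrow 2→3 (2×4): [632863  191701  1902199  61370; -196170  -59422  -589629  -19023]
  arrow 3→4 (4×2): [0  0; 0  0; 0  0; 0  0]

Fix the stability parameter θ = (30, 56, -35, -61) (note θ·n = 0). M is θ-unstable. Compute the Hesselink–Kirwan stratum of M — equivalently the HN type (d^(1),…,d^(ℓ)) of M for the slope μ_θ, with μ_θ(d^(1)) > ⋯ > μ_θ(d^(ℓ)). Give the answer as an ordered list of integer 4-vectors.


Interval decomposition of M: I[1,1]^2, I[1,2], I[2,2], I[2,3]^2, I[4,4]^4.
HN type (ℓ=4): μ^(1)=56; μ^(2)=30; μ^(3)=21/2; μ^(4)=-61

((0, 2, 0, 0); (3, 0, 0, 0); (0, 2, 2, 0); (0, 0, 0, 4))


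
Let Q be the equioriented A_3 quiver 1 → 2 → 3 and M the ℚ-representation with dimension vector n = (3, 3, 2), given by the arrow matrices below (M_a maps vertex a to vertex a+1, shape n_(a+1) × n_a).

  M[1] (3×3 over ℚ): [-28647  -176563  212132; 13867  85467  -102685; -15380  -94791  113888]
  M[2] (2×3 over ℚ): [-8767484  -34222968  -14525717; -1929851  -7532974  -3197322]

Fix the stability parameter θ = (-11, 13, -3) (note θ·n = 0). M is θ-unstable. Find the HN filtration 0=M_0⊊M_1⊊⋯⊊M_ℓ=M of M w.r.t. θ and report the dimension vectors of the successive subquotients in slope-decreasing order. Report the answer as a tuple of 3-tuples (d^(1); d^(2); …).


Barcode: M ≅ I[1,2], I[1,3]^2. HN layers by μ_θ (3 steps, strictly decreasing):
  μ^(1)=13; μ^(2)=5; μ^(3)=-11

((0, 1, 0); (0, 2, 2); (3, 0, 0))
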